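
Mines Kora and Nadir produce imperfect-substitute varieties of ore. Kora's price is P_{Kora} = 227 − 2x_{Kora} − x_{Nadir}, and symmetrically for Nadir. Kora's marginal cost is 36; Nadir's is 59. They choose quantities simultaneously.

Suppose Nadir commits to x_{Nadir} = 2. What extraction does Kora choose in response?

47.25

Mine Kora's profit: π = x_{Kora}(227 − 2x_{Kora} − x_{Nadir}) − 36x_{Kora}.
∂π/∂x_{Kora} = 191 − 4x_{Kora} − x_{Nadir} = 0 ⇒ x_{Kora} = 47.75 − 0.25x_{Nadir}.
At x_{Nadir} = 2: x_{Kora} = 47.75 − 0.25·2 = 47.25.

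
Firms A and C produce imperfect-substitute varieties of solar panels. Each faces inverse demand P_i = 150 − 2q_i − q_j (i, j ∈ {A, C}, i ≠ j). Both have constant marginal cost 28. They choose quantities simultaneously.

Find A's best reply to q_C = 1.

30.25

Firm A's profit: π = q_A(150 − 2q_A − q_C) − 28q_A.
∂π/∂q_A = 122 − 4q_A − q_C = 0 ⇒ q_A = 30.5 − 0.25q_C.
At q_C = 1: q_A = 30.5 − 0.25·1 = 30.25.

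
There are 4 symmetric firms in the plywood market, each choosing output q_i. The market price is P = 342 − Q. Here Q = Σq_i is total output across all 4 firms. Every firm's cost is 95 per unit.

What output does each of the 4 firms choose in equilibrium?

49.4

A representative firm's profit is π_i = q_i(342 − Q) − 95q_i, with Q = q_i + Σ_{j≠i} q_j.
First-order condition: 247 − 2q_i − Σ_{j≠i} q_j = 0.
Imposing symmetry (q_j = q for all j) turns Σ_{j≠i} q_j into 3q, so 247 = 5q and q = 49.4.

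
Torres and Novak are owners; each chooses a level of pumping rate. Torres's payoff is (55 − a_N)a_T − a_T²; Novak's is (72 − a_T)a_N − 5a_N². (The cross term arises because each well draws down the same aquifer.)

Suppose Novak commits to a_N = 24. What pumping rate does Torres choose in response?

Expanding Torres's payoff: 55a_T − a_Na_T − a_T².
∂π/∂a_T = 55 − a_N − 2a_T = 0, so a_T = 27.5 − 0.5a_N.
At a_N = 24: a_T = 27.5 − 0.5·24 = 15.5.

15.5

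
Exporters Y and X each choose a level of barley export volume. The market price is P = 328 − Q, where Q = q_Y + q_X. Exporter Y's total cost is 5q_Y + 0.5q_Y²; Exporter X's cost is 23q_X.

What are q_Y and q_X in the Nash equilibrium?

Exporter Y's profit: π = q_Y(328 − (q_Y + q_X)) − 5q_Y − 0.5q_Y².
∂π/∂q_Y = 323 − 3q_Y − q_X = 0, so q_Y = 323/3 − (1/3)q_X.
For X: ∂π/∂q_X = 305 − 2q_X − q_Y = 0 ⇒ q_X = 152.5 − 0.5q_Y.
Solving the two reaction functions simultaneously: (1 − (−1/3)(−0.5))q_Y = 323/3 − (1/3)·152.5, so (5/6)q_Y = 341/6 and q_Y = 68.2.
Then q_X = 152.5 − 0.5·68.2 = 118.4.

68.2, 118.4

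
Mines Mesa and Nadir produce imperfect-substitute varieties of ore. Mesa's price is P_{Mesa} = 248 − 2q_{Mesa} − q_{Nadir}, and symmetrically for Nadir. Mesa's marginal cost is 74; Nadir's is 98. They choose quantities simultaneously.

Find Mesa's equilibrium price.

146.8

Mine Mesa's profit: π = q_{Mesa}(248 − 2q_{Mesa} − q_{Nadir}) − 74q_{Mesa}.
∂π/∂q_{Mesa} = 174 − 4q_{Mesa} − q_{Nadir} = 0 ⇒ q_{Mesa} = 43.5 − 0.25q_{Nadir}.
Similarly q_{Nadir} = 37.5 − 0.25q_{Mesa}.
Plugging q_{Nadir} into Mesa's best response: q_{Mesa} = 43.5 − 0.25(37.5 − 0.25q_{Mesa}) ⇒ 0.9375q_{Mesa} = 34.125, so q_{Mesa} = 36.4.
Then q_{Nadir} = 37.5 − 0.25·36.4 = 28.4.
P_{Mesa} = 248 − 2·36.4 − 28.4 = 146.8.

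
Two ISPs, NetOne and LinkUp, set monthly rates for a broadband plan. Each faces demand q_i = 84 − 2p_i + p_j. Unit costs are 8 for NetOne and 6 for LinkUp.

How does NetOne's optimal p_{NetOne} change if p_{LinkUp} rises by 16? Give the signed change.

4

NetOne's profit: π = (p_{NetOne} − 8)(84 − 2p_{NetOne} + p_{LinkUp}).
∂π/∂p_{NetOne} = 100 − 4p_{NetOne} + p_{LinkUp} = 0 ⇒ p_{NetOne} = 25 + 0.25p_{LinkUp}.
The reaction-function slope is 0.25, so a 16-unit rise in p_{LinkUp} moves p_{NetOne} by 0.25 × 16 = 4. NetOne's best response rises — the actions are strategic complements.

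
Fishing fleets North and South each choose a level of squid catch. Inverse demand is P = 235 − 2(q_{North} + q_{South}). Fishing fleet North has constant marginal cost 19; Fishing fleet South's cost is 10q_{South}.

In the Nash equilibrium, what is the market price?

Fishing fleet North's profit: π = q_{North}(235 − 2(q_{North} + q_{South})) − 19q_{North}.
∂π/∂q_{North} = 216 − 4q_{North} − 2q_{South} = 0, so q_{North} = 54 − 0.5q_{South}.
By the same steps for South: q_{South} = 56.25 − 0.5q_{North}.
Plugging q_{South} into North's best response: q_{North} = 54 − 0.5(56.25 − 0.5q_{North}) ⇒ 0.75q_{North} = 25.875, so q_{North} = 34.5.
Then q_{South} = 56.25 − 0.5·34.5 = 39.
Equilibrium price: P = 235 − 2·73.5 = 88.

88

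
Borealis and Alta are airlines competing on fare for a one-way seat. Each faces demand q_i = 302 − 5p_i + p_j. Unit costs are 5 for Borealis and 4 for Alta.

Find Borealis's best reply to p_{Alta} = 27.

Borealis's profit: π = (p_{Borealis} − 5)(302 − 5p_{Borealis} + p_{Alta}).
∂π/∂p_{Borealis} = 327 − 10p_{Borealis} + p_{Alta} = 0 ⇒ p_{Borealis} = 32.7 + 0.1p_{Alta}.
At p_{Alta} = 27: p_{Borealis} = 32.7 + 0.1·27 = 35.4.

35.4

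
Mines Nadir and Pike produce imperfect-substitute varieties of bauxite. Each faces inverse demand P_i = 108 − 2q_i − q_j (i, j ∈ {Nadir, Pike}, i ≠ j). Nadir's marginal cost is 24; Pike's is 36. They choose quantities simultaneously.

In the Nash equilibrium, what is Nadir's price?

59.2

Mine Nadir's profit: π = q_{Nadir}(108 − 2q_{Nadir} − q_{Pike}) − 24q_{Nadir}.
∂π/∂q_{Nadir} = 84 − 4q_{Nadir} − q_{Pike} = 0 ⇒ q_{Nadir} = 21 − 0.25q_{Pike}.
Similarly q_{Pike} = 18 − 0.25q_{Nadir}.
Plugging q_{Pike} into Nadir's best response: q_{Nadir} = 21 − 0.25(18 − 0.25q_{Nadir}) ⇒ 0.9375q_{Nadir} = 16.5, so q_{Nadir} = 17.6.
Then q_{Pike} = 18 − 0.25·17.6 = 13.6.
P_{Nadir} = 108 − 2·17.6 − 13.6 = 59.2.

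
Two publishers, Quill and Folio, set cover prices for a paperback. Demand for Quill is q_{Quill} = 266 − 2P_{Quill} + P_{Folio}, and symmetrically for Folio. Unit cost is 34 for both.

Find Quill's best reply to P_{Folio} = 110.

Quill's profit: π = (P_{Quill} − 34)(266 − 2P_{Quill} + P_{Folio}).
∂π/∂P_{Quill} = 334 − 4P_{Quill} + P_{Folio} = 0 ⇒ P_{Quill} = 83.5 + 0.25P_{Folio}.
At P_{Folio} = 110: P_{Quill} = 83.5 + 0.25·110 = 111.

111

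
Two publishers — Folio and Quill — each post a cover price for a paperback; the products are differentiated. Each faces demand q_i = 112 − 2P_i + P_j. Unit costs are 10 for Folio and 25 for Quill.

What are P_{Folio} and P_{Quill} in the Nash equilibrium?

Folio's profit: π = (P_{Folio} − 10)(112 − 2P_{Folio} + P_{Quill}).
∂π/∂P_{Folio} = 132 − 4P_{Folio} + P_{Quill} = 0 ⇒ P_{Folio} = 33 + 0.25P_{Quill}.
Similarly P_{Quill} = 40.5 + 0.25P_{Folio}.
Substituting the second reaction function into the first: P_{Folio} = 33 + 0.25(40.5 + 0.25P_{Folio}), which gives 0.9375P_{Folio} = 43.125 ⇒ P_{Folio} = 46.
Then P_{Quill} = 40.5 + 0.25·46 = 52.

46, 52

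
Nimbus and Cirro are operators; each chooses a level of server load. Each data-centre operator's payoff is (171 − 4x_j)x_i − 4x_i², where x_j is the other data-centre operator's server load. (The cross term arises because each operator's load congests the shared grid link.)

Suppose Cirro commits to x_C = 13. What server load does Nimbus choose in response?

Nimbus's payoff is (171 − 4x_C)x_N − 4x_N².
∂π/∂x_N = 171 − 4x_C − 8x_N = 0, so x_N = 21.375 − 0.5x_C.
At x_C = 13: x_N = 21.375 − 0.5·13 = 14.875.

14.875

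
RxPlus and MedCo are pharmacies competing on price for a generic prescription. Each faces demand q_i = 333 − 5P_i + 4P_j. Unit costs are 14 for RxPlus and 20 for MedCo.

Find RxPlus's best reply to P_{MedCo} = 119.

87.9

RxPlus's profit: π = (P_{RxPlus} − 14)(333 − 5P_{RxPlus} + 4P_{MedCo}).
∂π/∂P_{RxPlus} = 403 − 10P_{RxPlus} + 4P_{MedCo} = 0 ⇒ P_{RxPlus} = 40.3 + 0.4P_{MedCo}.
At P_{MedCo} = 119: P_{RxPlus} = 40.3 + 0.4·119 = 87.9.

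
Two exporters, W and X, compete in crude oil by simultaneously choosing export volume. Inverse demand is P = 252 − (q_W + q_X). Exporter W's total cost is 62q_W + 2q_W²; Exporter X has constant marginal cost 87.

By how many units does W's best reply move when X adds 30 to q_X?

-5

Exporter W's profit: π = q_W(252 − (q_W + q_X)) − 62q_W − 2q_W².
∂π/∂q_W = 190 − 6q_W − q_X = 0, so q_W = 95/3 − (1/6)q_X.
The reaction-function slope is −1/6, so a 30-unit rise in q_X moves q_W by −1/6 × 30 = −5. W's best response falls — the actions are strategic substitutes.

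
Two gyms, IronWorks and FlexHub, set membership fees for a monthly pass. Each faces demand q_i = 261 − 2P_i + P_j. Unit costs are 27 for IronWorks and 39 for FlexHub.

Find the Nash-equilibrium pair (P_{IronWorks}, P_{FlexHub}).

IronWorks's profit: π = (P_{IronWorks} − 27)(261 − 2P_{IronWorks} + P_{FlexHub}).
∂π/∂P_{IronWorks} = 315 − 4P_{IronWorks} + P_{FlexHub} = 0 ⇒ P_{IronWorks} = 78.75 + 0.25P_{FlexHub}.
Similarly P_{FlexHub} = 84.75 + 0.25P_{IronWorks}.
Plugging P_{FlexHub} into IronWorks's best response: P_{IronWorks} = 78.75 + 0.25(84.75 + 0.25P_{IronWorks}) ⇒ 0.9375P_{IronWorks} = 99.9375, so P_{IronWorks} = 106.6.
Then P_{FlexHub} = 84.75 + 0.25·106.6 = 111.4.

106.6, 111.4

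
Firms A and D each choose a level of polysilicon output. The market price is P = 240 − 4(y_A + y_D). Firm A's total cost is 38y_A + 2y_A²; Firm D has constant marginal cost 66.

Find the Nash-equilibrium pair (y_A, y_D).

11.5, 16

Firm A's profit: π = y_A(240 − 4(y_A + y_D)) − 38y_A − 2y_A².
∂π/∂y_A = 202 − 12y_A − 4y_D = 0, so y_A = 101/6 − (1/3)y_D.
For D: ∂π/∂y_D = 174 − 8y_D − 4y_A = 0 ⇒ y_D = 21.75 − 0.5y_A.
Solving the two reaction functions simultaneously: (1 − (−1/3)(−0.5))y_A = 101/6 − (1/3)·21.75, so (5/6)y_A = 115/12 and y_A = 11.5.
Then y_D = 21.75 − 0.5·11.5 = 16.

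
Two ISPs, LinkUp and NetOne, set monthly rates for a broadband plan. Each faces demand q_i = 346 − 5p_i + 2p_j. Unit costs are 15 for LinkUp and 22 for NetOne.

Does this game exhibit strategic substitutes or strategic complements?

strategic complements

LinkUp's profit: π = (p_{LinkUp} − 15)(346 − 5p_{LinkUp} + 2p_{NetOne}).
∂π/∂p_{LinkUp} = 421 − 10p_{LinkUp} + 2p_{NetOne} = 0 ⇒ p_{LinkUp} = 42.1 + 0.2p_{NetOne}.
The best-response slope dp_{LinkUp}/dp_{NetOne} = 0.2 > 0: the reaction function is upward-sloping, so the choices are strategic complements.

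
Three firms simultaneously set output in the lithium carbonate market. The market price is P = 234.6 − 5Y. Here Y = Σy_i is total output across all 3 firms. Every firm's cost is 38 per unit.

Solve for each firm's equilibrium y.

A representative firm's profit is π_i = y_i(234.6 − 5Y) − 38y_i, with Y = y_i + Σ_{j≠i} y_j.
First-order condition: 196.6 − 10y_i − 5Σ_{j≠i} y_j = 0.
With identical firms, set every y_j = y: then 196.6 − 10y − 10y = 0, i.e. y = 196.6/20 = 9.83.

9.83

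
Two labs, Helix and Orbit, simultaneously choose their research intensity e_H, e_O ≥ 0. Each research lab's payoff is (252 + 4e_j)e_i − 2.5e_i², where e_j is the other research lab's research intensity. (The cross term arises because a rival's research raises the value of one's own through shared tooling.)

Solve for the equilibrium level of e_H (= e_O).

Helix's payoff is (252 + 4e_O)e_H − 2.5e_H².
∂π/∂e_H = 252 + 4e_O − 5e_H = 0, so e_H = 50.4 + 0.8e_O.
Setting e_H = e_O in the reaction function: e_H = 50.4 + 0.8e_H, so e_H = 50.4 / 0.2 = 252.

252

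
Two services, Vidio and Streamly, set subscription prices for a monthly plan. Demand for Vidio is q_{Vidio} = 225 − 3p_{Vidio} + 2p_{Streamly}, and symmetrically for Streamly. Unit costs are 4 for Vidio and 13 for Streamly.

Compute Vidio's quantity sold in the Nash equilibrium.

Vidio's profit: π = (p_{Vidio} − 4)(225 − 3p_{Vidio} + 2p_{Streamly}).
∂π/∂p_{Vidio} = 237 − 6p_{Vidio} + 2p_{Streamly} = 0 ⇒ p_{Vidio} = 39.5 + (1/3)p_{Streamly}.
Similarly p_{Streamly} = 44 + (1/3)p_{Vidio}.
Substituting the second reaction function into the first: p_{Vidio} = 39.5 + (1/3)(44 + (1/3)p_{Vidio}), which gives (8/9)p_{Vidio} = 325/6 ⇒ p_{Vidio} = 60.9375.
Then p_{Streamly} = 44 + (1/3)·60.9375 = 64.3125.
q_{Vidio} = 225 − 3·60.9375 + 2·64.3125 = 170.8125.

170.8125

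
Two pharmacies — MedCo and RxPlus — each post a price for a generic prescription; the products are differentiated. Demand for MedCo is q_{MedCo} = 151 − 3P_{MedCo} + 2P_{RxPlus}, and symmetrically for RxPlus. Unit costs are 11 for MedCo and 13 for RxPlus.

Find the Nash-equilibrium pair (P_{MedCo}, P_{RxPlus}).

46.375, 47.125

MedCo's profit: π = (P_{MedCo} − 11)(151 − 3P_{MedCo} + 2P_{RxPlus}).
∂π/∂P_{MedCo} = 184 − 6P_{MedCo} + 2P_{RxPlus} = 0 ⇒ P_{MedCo} = 92/3 + (1/3)P_{RxPlus}.
Similarly P_{RxPlus} = 95/3 + (1/3)P_{MedCo}.
Solving the two reaction functions simultaneously: (1 − (1/3)(1/3))P_{MedCo} = 92/3 + (1/3)·(95/3), so (8/9)P_{MedCo} = 371/9 and P_{MedCo} = 46.375.
Then P_{RxPlus} = 95/3 + (1/3)·46.375 = 47.125.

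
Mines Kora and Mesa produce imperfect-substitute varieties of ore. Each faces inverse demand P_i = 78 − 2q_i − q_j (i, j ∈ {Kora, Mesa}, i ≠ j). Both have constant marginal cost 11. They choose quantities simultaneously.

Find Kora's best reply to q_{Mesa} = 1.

16.5

Mine Kora's profit: π = q_{Kora}(78 − 2q_{Kora} − q_{Mesa}) − 11q_{Kora}.
∂π/∂q_{Kora} = 67 − 4q_{Kora} − q_{Mesa} = 0 ⇒ q_{Kora} = 16.75 − 0.25q_{Mesa}.
At q_{Mesa} = 1: q_{Kora} = 16.75 − 0.25·1 = 16.5.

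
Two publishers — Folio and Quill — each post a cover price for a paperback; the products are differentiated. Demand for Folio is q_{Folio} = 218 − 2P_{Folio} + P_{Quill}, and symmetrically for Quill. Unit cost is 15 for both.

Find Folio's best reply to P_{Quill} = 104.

Folio's profit: π = (P_{Folio} − 15)(218 − 2P_{Folio} + P_{Quill}).
∂π/∂P_{Folio} = 248 − 4P_{Folio} + P_{Quill} = 0 ⇒ P_{Folio} = 62 + 0.25P_{Quill}.
At P_{Quill} = 104: P_{Folio} = 62 + 0.25·104 = 88.

88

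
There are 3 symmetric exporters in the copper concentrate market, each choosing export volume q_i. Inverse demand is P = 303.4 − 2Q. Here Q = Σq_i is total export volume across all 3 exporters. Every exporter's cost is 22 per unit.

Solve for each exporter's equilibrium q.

35.175

A representative exporter's profit is π_i = q_i(303.4 − 2Q) − 22q_i, with Q = q_i + Σ_{j≠i} q_j.
First-order condition: 281.4 − 4q_i − 2Σ_{j≠i} q_j = 0.
In a symmetric equilibrium every exporter chooses the same q, so Σ_{j≠i} q_j = 2q. The condition becomes 281.4 − 8q = 0, giving q = 281.4/8 = 35.175.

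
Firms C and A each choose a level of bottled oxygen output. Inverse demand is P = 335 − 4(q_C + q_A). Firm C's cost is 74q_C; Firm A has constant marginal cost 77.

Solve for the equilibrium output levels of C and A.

Firm C's profit: π = q_C(335 − 4(q_C + q_A)) − 74q_C.
∂π/∂q_C = 261 − 8q_C − 4q_A = 0, so q_C = 32.625 − 0.5q_A.
By the same steps for A: q_A = 32.25 − 0.5q_C.
Solving the two reaction functions simultaneously: (1 − (−0.5)(−0.5))q_C = 32.625 − 0.5·32.25, so 0.75q_C = 16.5 and q_C = 22.
Then q_A = 32.25 − 0.5·22 = 21.25.

22, 21.25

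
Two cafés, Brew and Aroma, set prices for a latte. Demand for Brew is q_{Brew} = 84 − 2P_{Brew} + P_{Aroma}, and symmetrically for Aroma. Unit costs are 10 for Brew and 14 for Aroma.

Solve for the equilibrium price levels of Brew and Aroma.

35.2, 36.8

Brew's profit: π = (P_{Brew} − 10)(84 − 2P_{Brew} + P_{Aroma}).
∂π/∂P_{Brew} = 104 − 4P_{Brew} + P_{Aroma} = 0 ⇒ P_{Brew} = 26 + 0.25P_{Aroma}.
Similarly P_{Aroma} = 28 + 0.25P_{Brew}.
Plugging P_{Aroma} into Brew's best response: P_{Brew} = 26 + 0.25(28 + 0.25P_{Brew}) ⇒ 0.9375P_{Brew} = 33, so P_{Brew} = 35.2.
Then P_{Aroma} = 28 + 0.25·35.2 = 36.8.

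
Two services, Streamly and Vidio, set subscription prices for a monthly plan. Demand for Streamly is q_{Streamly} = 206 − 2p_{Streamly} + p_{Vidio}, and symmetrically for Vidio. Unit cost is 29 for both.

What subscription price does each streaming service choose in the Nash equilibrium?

88

Streamly's profit: π = (p_{Streamly} − 29)(206 − 2p_{Streamly} + p_{Vidio}).
∂π/∂p_{Streamly} = 264 − 4p_{Streamly} + p_{Vidio} = 0 ⇒ p_{Streamly} = 66 + 0.25p_{Vidio}.
By symmetry p_{Vidio} = p_{Streamly}; substituting into the reaction function, 0.75p_{Streamly} = 66 and p_{Streamly} = 88.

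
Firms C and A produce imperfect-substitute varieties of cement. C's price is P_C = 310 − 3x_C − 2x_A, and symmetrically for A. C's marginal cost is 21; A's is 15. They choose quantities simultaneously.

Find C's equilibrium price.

Firm C's profit: π = x_C(310 − 3x_C − 2x_A) − 21x_C.
∂π/∂x_C = 289 − 6x_C − 2x_A = 0 ⇒ x_C = 289/6 − (1/3)x_A.
Similarly x_A = 295/6 − (1/3)x_C.
Plugging x_A into C's best response: x_C = 289/6 − (1/3)(295/6 − (1/3)x_C) ⇒ (8/9)x_C = 286/9, so x_C = 35.75.
Then x_A = 295/6 − (1/3)·35.75 = 37.25.
P_C = 310 − 3·35.75 − 2·37.25 = 128.25.

128.25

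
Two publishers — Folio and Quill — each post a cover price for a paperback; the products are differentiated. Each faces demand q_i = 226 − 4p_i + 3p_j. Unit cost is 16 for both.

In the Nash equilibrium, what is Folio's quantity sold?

Folio's profit: π = (p_{Folio} − 16)(226 − 4p_{Folio} + 3p_{Quill}).
∂π/∂p_{Folio} = 290 − 8p_{Folio} + 3p_{Quill} = 0 ⇒ p_{Folio} = 36.25 + 0.375p_{Quill}.
Setting p_{Folio} = p_{Quill} in the reaction function: p_{Folio} = 36.25 + 0.375p_{Folio}, so p_{Folio} = 36.25 / 0.625 = 58.
q_{Folio} = 226 − 4·58 + 3·58 = 168.

168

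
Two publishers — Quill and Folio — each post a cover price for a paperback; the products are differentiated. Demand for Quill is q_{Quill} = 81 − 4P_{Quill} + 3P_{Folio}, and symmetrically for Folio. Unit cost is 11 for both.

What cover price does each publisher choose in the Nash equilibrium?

25

Quill's profit: π = (P_{Quill} − 11)(81 − 4P_{Quill} + 3P_{Folio}).
∂π/∂P_{Quill} = 125 − 8P_{Quill} + 3P_{Folio} = 0 ⇒ P_{Quill} = 15.625 + 0.375P_{Folio}.
Setting P_{Quill} = P_{Folio} in the reaction function: P_{Quill} = 15.625 + 0.375P_{Quill}, so P_{Quill} = 15.625 / 0.625 = 25.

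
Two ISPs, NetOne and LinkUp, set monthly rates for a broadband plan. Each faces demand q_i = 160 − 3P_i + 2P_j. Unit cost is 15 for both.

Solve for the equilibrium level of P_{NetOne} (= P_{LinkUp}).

51.25

NetOne's profit: π = (P_{NetOne} − 15)(160 − 3P_{NetOne} + 2P_{LinkUp}).
∂π/∂P_{NetOne} = 205 − 6P_{NetOne} + 2P_{LinkUp} = 0 ⇒ P_{NetOne} = 205/6 + (1/3)P_{LinkUp}.
The game is symmetric, so in equilibrium P_{LinkUp} = P_{NetOne}: the reaction function gives (2/3)P_{NetOne} = 205/6, hence P_{NetOne} = 51.25.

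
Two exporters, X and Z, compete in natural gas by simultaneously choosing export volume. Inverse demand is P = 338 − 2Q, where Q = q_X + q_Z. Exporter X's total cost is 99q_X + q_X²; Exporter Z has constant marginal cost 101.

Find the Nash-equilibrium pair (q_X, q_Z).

24.1, 47.2

Exporter X's profit: π = q_X(338 − 2(q_X + q_Z)) − 99q_X − q_X².
∂π/∂q_X = 239 − 6q_X − 2q_Z = 0, so q_X = 239/6 − (1/3)q_Z.
For Z: ∂π/∂q_Z = 237 − 4q_Z − 2q_X = 0 ⇒ q_Z = 59.25 − 0.5q_X.
Substituting the second reaction function into the first: q_X = 239/6 − (1/3)(59.25 − 0.5q_X), which gives (5/6)q_X = 241/12 ⇒ q_X = 24.1.
Then q_Z = 59.25 − 0.5·24.1 = 47.2.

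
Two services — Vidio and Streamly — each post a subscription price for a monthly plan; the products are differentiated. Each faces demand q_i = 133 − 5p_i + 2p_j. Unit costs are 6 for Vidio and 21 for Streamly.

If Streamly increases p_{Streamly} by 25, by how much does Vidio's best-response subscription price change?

5

Vidio's profit: π = (p_{Vidio} − 6)(133 − 5p_{Vidio} + 2p_{Streamly}).
∂π/∂p_{Vidio} = 163 − 10p_{Vidio} + 2p_{Streamly} = 0 ⇒ p_{Vidio} = 16.3 + 0.2p_{Streamly}.
The reaction-function slope is 0.2, so a 25-unit rise in p_{Streamly} moves p_{Vidio} by 0.2 × 25 = 5. Vidio's best response rises — the actions are strategic complements.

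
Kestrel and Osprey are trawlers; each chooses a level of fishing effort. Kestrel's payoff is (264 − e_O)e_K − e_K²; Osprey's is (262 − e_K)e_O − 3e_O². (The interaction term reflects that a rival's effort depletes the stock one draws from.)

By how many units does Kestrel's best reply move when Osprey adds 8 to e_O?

-4

Expanding Kestrel's payoff: 264e_K − e_Oe_K − e_K².
∂π/∂e_K = 264 − e_O − 2e_K = 0, so e_K = 132 − 0.5e_O.
The reaction-function slope is −0.5, so an 8-unit rise in e_O moves e_K by −0.5 × 8 = −4. Kestrel's best response falls — the actions are strategic substitutes.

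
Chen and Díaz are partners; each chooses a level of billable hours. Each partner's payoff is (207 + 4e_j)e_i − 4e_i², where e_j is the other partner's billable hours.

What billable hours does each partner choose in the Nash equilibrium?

51.75

Chen's payoff is (207 + 4e_D)e_C − 4e_C².
∂π/∂e_C = 207 + 4e_D − 8e_C = 0, so e_C = 25.875 + 0.5e_D.
The game is symmetric, so in equilibrium e_D = e_C: the reaction function gives 0.5e_C = 25.875, hence e_C = 51.75.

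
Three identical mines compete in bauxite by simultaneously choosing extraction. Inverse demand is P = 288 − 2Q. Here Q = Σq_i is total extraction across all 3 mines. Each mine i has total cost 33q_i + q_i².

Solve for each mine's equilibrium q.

25.5

A representative mine's profit is π_i = q_i(288 − 2Q) − 33q_i − q_i², with Q = q_i + Σ_{j≠i} q_j.
First-order condition: 255 − 6q_i − 2Σ_{j≠i} q_j = 0.
With identical mines, set every q_j = q: then 255 − 6q − 4q = 0, i.e. q = 255/10 = 25.5.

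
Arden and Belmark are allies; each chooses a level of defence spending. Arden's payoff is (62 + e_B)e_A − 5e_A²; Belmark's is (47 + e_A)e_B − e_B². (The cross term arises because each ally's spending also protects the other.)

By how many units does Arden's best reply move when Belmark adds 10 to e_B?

Expanding Arden's payoff: 62e_A + e_Be_A − 5e_A².
∂π/∂e_A = 62 + e_B − 10e_A = 0, so e_A = 6.2 + 0.1e_B.
The reaction-function slope is 0.1, so a 10-unit rise in e_B moves e_A by 0.1 × 10 = 1. Arden's best response rises — the actions are strategic complements.

1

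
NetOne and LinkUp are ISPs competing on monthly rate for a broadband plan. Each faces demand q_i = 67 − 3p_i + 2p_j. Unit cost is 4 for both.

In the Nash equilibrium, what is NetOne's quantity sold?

47.25

NetOne's profit: π = (p_{NetOne} − 4)(67 − 3p_{NetOne} + 2p_{LinkUp}).
∂π/∂p_{NetOne} = 79 − 6p_{NetOne} + 2p_{LinkUp} = 0 ⇒ p_{NetOne} = 79/6 + (1/3)p_{LinkUp}.
By symmetry p_{LinkUp} = p_{NetOne}; substituting into the reaction function, (2/3)p_{NetOne} = 79/6 and p_{NetOne} = 19.75.
q_{NetOne} = 67 − 3·19.75 + 2·19.75 = 47.25.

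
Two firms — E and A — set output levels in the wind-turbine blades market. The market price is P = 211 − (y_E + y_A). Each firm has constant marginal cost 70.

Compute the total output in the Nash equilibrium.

Firm E's profit: π = y_E(211 − (y_E + y_A)) − 70y_E.
∂π/∂y_E = 141 − 2y_E − y_A = 0, so y_E = 70.5 − 0.5y_A.
Setting y_E = y_A in the reaction function: y_E = 70.5 − 0.5y_E, so y_E = 70.5 / 1.5 = 47.
Total output: 47 + 47 = 94.

94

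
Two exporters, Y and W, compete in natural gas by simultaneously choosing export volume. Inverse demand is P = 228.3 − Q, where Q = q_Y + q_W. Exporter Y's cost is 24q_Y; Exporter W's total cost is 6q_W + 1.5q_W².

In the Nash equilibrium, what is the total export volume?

Exporter Y's profit: π = q_Y(228.3 − (q_Y + q_W)) − 24q_Y.
∂π/∂q_Y = 204.3 − 2q_Y − q_W = 0, so q_Y = 102.15 − 0.5q_W.
For W: ∂π/∂q_W = 222.3 − 5q_W − q_Y = 0 ⇒ q_W = 44.46 − 0.2q_Y.
Solving the two reaction functions simultaneously: (1 − (−0.5)(−0.2))q_Y = 102.15 − 0.5·44.46, so 0.9q_Y = 79.92 and q_Y = 88.8.
Then q_W = 44.46 − 0.2·88.8 = 26.7.
Total export volume: 88.8 + 26.7 = 115.5.

115.5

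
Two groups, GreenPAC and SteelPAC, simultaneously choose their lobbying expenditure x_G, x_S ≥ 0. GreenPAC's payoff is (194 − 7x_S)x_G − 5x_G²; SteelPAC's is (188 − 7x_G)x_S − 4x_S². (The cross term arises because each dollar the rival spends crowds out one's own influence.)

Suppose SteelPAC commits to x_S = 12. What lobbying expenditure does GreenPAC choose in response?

11

Expanding GreenPAC's payoff: 194x_G − 7x_Sx_G − 5x_G².
∂π/∂x_G = 194 − 7x_S − 10x_G = 0, so x_G = 19.4 − 0.7x_S.
At x_S = 12: x_G = 19.4 − 0.7·12 = 11.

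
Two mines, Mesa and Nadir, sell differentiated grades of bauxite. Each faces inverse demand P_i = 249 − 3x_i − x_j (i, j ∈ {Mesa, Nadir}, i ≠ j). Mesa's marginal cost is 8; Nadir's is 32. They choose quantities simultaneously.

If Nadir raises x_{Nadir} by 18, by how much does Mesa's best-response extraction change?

-3

Mine Mesa's profit: π = x_{Mesa}(249 − 3x_{Mesa} − x_{Nadir}) − 8x_{Mesa}.
∂π/∂x_{Mesa} = 241 − 6x_{Mesa} − x_{Nadir} = 0 ⇒ x_{Mesa} = 241/6 − (1/6)x_{Nadir}.
The reaction-function slope is −1/6, so an 18-unit rise in x_{Nadir} moves x_{Mesa} by −1/6 × 18 = −3. Mesa's best response falls — the actions are strategic substitutes.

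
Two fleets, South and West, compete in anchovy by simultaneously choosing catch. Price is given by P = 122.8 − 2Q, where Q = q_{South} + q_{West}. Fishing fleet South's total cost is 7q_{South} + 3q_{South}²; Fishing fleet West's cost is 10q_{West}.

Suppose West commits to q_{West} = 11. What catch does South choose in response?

Fishing fleet South's profit: π = q_{South}(122.8 − 2(q_{South} + q_{West})) − 7q_{South} − 3q_{South}².
∂π/∂q_{South} = 115.8 − 10q_{South} − 2q_{West} = 0, so q_{South} = 11.58 − 0.2q_{West}.
At q_{West} = 11: q_{South} = 11.58 − 0.2·11 = 9.38.

9.38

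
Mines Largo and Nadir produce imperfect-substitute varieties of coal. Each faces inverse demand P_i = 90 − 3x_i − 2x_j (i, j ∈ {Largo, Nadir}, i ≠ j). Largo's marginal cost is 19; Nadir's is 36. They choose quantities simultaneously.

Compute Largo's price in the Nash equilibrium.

48.8125

Mine Largo's profit: π = x_{Largo}(90 − 3x_{Largo} − 2x_{Nadir}) − 19x_{Largo}.
∂π/∂x_{Largo} = 71 − 6x_{Largo} − 2x_{Nadir} = 0 ⇒ x_{Largo} = 71/6 − (1/3)x_{Nadir}.
Similarly x_{Nadir} = 9 − (1/3)x_{Largo}.
Plugging x_{Nadir} into Largo's best response: x_{Largo} = 71/6 − (1/3)(9 − (1/3)x_{Largo}) ⇒ (8/9)x_{Largo} = 53/6, so x_{Largo} = 9.9375.
Then x_{Nadir} = 9 − (1/3)·9.9375 = 5.6875.
P_{Largo} = 90 − 3·9.9375 − 2·5.6875 = 48.8125.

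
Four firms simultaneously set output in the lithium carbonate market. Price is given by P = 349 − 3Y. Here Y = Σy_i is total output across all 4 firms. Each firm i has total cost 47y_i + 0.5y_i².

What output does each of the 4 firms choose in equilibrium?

18.875

A representative firm's profit is π_i = y_i(349 − 3Y) − 47y_i − 0.5y_i², with Y = y_i + Σ_{j≠i} y_j.
First-order condition: 302 − 7y_i − 3Σ_{j≠i} y_j = 0.
In a symmetric equilibrium every firm chooses the same y, so Σ_{j≠i} y_j = 3y. The condition becomes 302 − 16y = 0, giving y = 302/16 = 18.875.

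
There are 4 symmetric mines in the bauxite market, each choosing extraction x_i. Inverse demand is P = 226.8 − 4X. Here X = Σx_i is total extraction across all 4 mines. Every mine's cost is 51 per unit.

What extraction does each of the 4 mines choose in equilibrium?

8.79

A representative mine's profit is π_i = x_i(226.8 − 4X) − 51x_i, with X = x_i + Σ_{j≠i} x_j.
First-order condition: 175.8 − 8x_i − 4Σ_{j≠i} x_j = 0.
Imposing symmetry (x_j = x for all j) turns Σ_{j≠i} x_j into 3x, so 175.8 = 20x and x = 8.79.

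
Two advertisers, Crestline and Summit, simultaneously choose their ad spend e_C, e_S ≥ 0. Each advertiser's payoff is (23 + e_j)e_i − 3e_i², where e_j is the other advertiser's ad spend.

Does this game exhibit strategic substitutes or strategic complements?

Crestline's payoff is (23 + e_S)e_C − 3e_C².
∂π/∂e_C = 23 + e_S − 6e_C = 0, so e_C = 23/6 + (1/6)e_S.
The best-response slope de_C/de_S = 1/6 > 0: the reaction function is upward-sloping, so the choices are strategic complements.

strategic complements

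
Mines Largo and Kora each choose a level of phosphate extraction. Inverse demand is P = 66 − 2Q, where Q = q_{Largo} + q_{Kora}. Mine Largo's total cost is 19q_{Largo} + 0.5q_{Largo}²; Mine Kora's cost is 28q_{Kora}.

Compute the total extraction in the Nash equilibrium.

Mine Largo's profit: π = q_{Largo}(66 − 2(q_{Largo} + q_{Kora})) − 19q_{Largo} − 0.5q_{Largo}².
∂π/∂q_{Largo} = 47 − 5q_{Largo} − 2q_{Kora} = 0, so q_{Largo} = 9.4 − 0.4q_{Kora}.
For Kora: ∂π/∂q_{Kora} = 38 − 4q_{Kora} − 2q_{Largo} = 0 ⇒ q_{Kora} = 9.5 − 0.5q_{Largo}.
Solving the two reaction functions simultaneously: (1 − (−0.4)(−0.5))q_{Largo} = 9.4 − 0.4·9.5, so 0.8q_{Largo} = 5.6 and q_{Largo} = 7.
Then q_{Kora} = 9.5 − 0.5·7 = 6.
Total extraction: 7 + 6 = 13.

13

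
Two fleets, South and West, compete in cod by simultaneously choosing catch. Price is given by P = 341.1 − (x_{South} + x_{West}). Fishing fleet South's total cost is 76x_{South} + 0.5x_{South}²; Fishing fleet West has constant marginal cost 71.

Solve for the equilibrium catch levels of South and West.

Fishing fleet South's profit: π = x_{South}(341.1 − (x_{South} + x_{West})) − 76x_{South} − 0.5x_{South}².
∂π/∂x_{South} = 265.1 − 3x_{South} − x_{West} = 0, so x_{South} = 2651/30 − (1/3)x_{West}.
For West: ∂π/∂x_{West} = 270.1 − 2x_{West} − x_{South} = 0 ⇒ x_{West} = 135.05 − 0.5x_{South}.
Solving the two reaction functions simultaneously: (1 − (−1/3)(−0.5))x_{South} = 2651/30 − (1/3)·135.05, so (5/6)x_{South} = 43.35 and x_{South} = 52.02.
Then x_{West} = 135.05 − 0.5·52.02 = 109.04.

52.02, 109.04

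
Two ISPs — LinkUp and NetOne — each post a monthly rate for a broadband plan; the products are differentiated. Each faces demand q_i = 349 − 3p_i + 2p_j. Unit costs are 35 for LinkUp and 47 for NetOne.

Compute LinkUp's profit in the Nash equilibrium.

19561.6875

LinkUp's profit: π = (p_{LinkUp} − 35)(349 − 3p_{LinkUp} + 2p_{NetOne}).
∂π/∂p_{LinkUp} = 454 − 6p_{LinkUp} + 2p_{NetOne} = 0 ⇒ p_{LinkUp} = 227/3 + (1/3)p_{NetOne}.
Similarly p_{NetOne} = 245/3 + (1/3)p_{LinkUp}.
Solving the two reaction functions simultaneously: (1 − (1/3)(1/3))p_{LinkUp} = 227/3 + (1/3)·(245/3), so (8/9)p_{LinkUp} = 926/9 and p_{LinkUp} = 115.75.
Then p_{NetOne} = 245/3 + (1/3)·115.75 = 120.25.
q_{LinkUp} = 349 − 3·115.75 + 2·120.25 = 242.25.
Profit = (115.75 − 35)·242.25 = 19561.6875.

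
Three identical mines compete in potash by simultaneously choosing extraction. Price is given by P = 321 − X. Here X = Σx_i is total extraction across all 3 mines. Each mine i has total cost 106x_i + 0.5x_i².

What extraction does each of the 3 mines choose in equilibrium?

43

A representative mine's profit is π_i = x_i(321 − X) − 106x_i − 0.5x_i², with X = x_i + Σ_{j≠i} x_j.
First-order condition: 215 − 3x_i − Σ_{j≠i} x_j = 0.
Imposing symmetry (x_j = x for all j) turns Σ_{j≠i} x_j into 2x, so 215 = 5x and x = 43.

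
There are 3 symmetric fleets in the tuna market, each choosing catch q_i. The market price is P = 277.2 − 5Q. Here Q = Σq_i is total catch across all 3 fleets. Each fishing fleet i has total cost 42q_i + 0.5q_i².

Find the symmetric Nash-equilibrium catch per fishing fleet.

11.2

A representative fishing fleet's profit is π_i = q_i(277.2 − 5Q) − 42q_i − 0.5q_i², with Q = q_i + Σ_{j≠i} q_j.
First-order condition: 235.2 − 11q_i − 5Σ_{j≠i} q_j = 0.
In a symmetric equilibrium every fishing fleet chooses the same q, so Σ_{j≠i} q_j = 2q. The condition becomes 235.2 − 21q = 0, giving q = 235.2/21 = 11.2.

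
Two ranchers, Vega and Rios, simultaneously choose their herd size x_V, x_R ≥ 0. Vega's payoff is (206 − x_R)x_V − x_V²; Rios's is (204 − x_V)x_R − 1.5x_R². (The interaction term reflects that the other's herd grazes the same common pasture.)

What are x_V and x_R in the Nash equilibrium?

Expanding Vega's payoff: 206x_V − x_Rx_V − x_V².
∂π/∂x_V = 206 − x_R − 2x_V = 0, so x_V = 103 − 0.5x_R.
Likewise for Rios: x_R = 68 − (1/3)x_V.
Plugging x_R into Vega's best response: x_V = 103 − 0.5(68 − (1/3)x_V) ⇒ (5/6)x_V = 69, so x_V = 82.8.
Then x_R = 68 − (1/3)·82.8 = 40.4.

82.8, 40.4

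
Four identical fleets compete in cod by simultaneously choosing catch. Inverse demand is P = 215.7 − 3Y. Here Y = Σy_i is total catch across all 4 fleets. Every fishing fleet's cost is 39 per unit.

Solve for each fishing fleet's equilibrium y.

A representative fishing fleet's profit is π_i = y_i(215.7 − 3Y) − 39y_i, with Y = y_i + Σ_{j≠i} y_j.
First-order condition: 176.7 − 6y_i − 3Σ_{j≠i} y_j = 0.
Imposing symmetry (y_j = y for all j) turns Σ_{j≠i} y_j into 3y, so 176.7 = 15y and y = 11.78.

11.78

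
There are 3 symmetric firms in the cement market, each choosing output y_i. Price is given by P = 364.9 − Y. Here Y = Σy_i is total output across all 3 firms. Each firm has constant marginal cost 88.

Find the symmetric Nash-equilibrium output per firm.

69.225

A representative firm's profit is π_i = y_i(364.9 − Y) − 88y_i, with Y = y_i + Σ_{j≠i} y_j.
First-order condition: 276.9 − 2y_i − Σ_{j≠i} y_j = 0.
In a symmetric equilibrium every firm chooses the same y, so Σ_{j≠i} y_j = 2y. The condition becomes 276.9 − 4y = 0, giving y = 276.9/4 = 69.225.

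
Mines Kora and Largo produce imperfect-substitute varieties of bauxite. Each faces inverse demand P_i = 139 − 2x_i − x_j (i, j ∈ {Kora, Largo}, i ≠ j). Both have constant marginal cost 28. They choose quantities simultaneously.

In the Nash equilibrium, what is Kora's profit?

Mine Kora's profit: π = x_{Kora}(139 − 2x_{Kora} − x_{Largo}) − 28x_{Kora}.
∂π/∂x_{Kora} = 111 − 4x_{Kora} − x_{Largo} = 0 ⇒ x_{Kora} = 27.75 − 0.25x_{Largo}.
By symmetry x_{Largo} = x_{Kora}; substituting into the reaction function, 1.25x_{Kora} = 27.75 and x_{Kora} = 22.2.
P_{Kora} = 139 − 2·22.2 − 22.2 = 72.4.
Profit = (72.4 − 28)·22.2 = 985.68.

985.68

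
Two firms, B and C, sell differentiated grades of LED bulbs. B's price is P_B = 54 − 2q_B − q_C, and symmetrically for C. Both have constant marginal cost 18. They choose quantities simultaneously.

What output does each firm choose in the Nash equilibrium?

7.2

Firm B's profit: π = q_B(54 − 2q_B − q_C) − 18q_B.
∂π/∂q_B = 36 − 4q_B − q_C = 0 ⇒ q_B = 9 − 0.25q_C.
By symmetry q_C = q_B; substituting into the reaction function, 1.25q_B = 9 and q_B = 7.2.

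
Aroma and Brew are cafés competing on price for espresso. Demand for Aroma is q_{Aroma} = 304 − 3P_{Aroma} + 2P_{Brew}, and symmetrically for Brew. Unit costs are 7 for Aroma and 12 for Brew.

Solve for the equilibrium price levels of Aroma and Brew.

82.1875, 84.0625

Aroma's profit: π = (P_{Aroma} − 7)(304 − 3P_{Aroma} + 2P_{Brew}).
∂π/∂P_{Aroma} = 325 − 6P_{Aroma} + 2P_{Brew} = 0 ⇒ P_{Aroma} = 325/6 + (1/3)P_{Brew}.
Similarly P_{Brew} = 170/3 + (1/3)P_{Aroma}.
Substituting the second reaction function into the first: P_{Aroma} = 325/6 + (1/3)(170/3 + (1/3)P_{Aroma}), which gives (8/9)P_{Aroma} = 1315/18 ⇒ P_{Aroma} = 82.1875.
Then P_{Brew} = 170/3 + (1/3)·82.1875 = 84.0625.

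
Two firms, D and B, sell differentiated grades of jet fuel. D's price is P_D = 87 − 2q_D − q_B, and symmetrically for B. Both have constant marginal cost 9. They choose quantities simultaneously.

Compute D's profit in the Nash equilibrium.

Firm D's profit: π = q_D(87 − 2q_D − q_B) − 9q_D.
∂π/∂q_D = 78 − 4q_D − q_B = 0 ⇒ q_D = 19.5 − 0.25q_B.
Setting q_D = q_B in the reaction function: q_D = 19.5 − 0.25q_D, so q_D = 19.5 / 1.25 = 15.6.
P_D = 87 − 2·15.6 − 15.6 = 40.2.
Profit = (40.2 − 9)·15.6 = 486.72.

486.72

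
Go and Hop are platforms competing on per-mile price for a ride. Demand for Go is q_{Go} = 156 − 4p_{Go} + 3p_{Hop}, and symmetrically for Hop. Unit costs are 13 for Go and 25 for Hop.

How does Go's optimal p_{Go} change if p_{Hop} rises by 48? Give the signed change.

Go's profit: π = (p_{Go} − 13)(156 − 4p_{Go} + 3p_{Hop}).
∂π/∂p_{Go} = 208 − 8p_{Go} + 3p_{Hop} = 0 ⇒ p_{Go} = 26 + 0.375p_{Hop}.
The reaction-function slope is 0.375, so a 48-unit rise in p_{Hop} moves p_{Go} by 0.375 × 48 = 18. Go's best response rises — the actions are strategic complements.

18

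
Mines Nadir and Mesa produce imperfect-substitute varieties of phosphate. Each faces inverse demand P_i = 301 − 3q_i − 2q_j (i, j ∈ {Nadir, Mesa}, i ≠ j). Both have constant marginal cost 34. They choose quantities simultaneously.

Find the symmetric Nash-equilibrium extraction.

33.375

Mine Nadir's profit: π = q_{Nadir}(301 − 3q_{Nadir} − 2q_{Mesa}) − 34q_{Nadir}.
∂π/∂q_{Nadir} = 267 − 6q_{Nadir} − 2q_{Mesa} = 0 ⇒ q_{Nadir} = 44.5 − (1/3)q_{Mesa}.
Setting q_{Nadir} = q_{Mesa} in the reaction function: q_{Nadir} = 44.5 − (1/3)q_{Nadir}, so q_{Nadir} = 44.5 / (4/3) = 33.375.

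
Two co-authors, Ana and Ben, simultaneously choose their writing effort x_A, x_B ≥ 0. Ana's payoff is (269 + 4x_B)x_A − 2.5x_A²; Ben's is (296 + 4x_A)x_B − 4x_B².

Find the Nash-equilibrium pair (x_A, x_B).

Expanding Ana's payoff: 269x_A + 4x_Bx_A − 2.5x_A².
∂π/∂x_A = 269 + 4x_B − 5x_A = 0, so x_A = 53.8 + 0.8x_B.
Likewise for Ben: x_B = 37 + 0.5x_A.
Solving the two reaction functions simultaneously: (1 − (0.8)(0.5))x_A = 53.8 + 0.8·37, so 0.6x_A = 83.4 and x_A = 139.
Then x_B = 37 + 0.5·139 = 106.5.

139, 106.5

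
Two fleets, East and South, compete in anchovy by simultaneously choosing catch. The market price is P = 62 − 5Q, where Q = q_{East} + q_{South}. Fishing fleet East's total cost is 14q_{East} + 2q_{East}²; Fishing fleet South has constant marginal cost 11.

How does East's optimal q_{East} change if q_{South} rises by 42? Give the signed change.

Fishing fleet East's profit: π = q_{East}(62 − 5(q_{East} + q_{South})) − 14q_{East} − 2q_{East}².
∂π/∂q_{East} = 48 − 14q_{East} − 5q_{South} = 0, so q_{East} = 24/7 − (5/14)q_{South}.
The reaction-function slope is −5/14, so a 42-unit rise in q_{South} moves q_{East} by −5/14 × 42 = −15. East's best response falls — the actions are strategic substitutes.

-15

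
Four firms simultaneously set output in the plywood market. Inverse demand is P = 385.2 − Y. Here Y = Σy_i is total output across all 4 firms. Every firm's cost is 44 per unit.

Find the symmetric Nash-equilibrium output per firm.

A representative firm's profit is π_i = y_i(385.2 − Y) − 44y_i, with Y = y_i + Σ_{j≠i} y_j.
First-order condition: 341.2 − 2y_i − Σ_{j≠i} y_j = 0.
In a symmetric equilibrium every firm chooses the same y, so Σ_{j≠i} y_j = 3y. The condition becomes 341.2 − 5y = 0, giving y = 341.2/5 = 68.24.

68.24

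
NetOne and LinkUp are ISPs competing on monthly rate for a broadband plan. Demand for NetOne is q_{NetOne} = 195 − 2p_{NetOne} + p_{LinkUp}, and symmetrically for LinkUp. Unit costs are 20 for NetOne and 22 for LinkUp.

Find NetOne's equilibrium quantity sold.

117.2

NetOne's profit: π = (p_{NetOne} − 20)(195 − 2p_{NetOne} + p_{LinkUp}).
∂π/∂p_{NetOne} = 235 − 4p_{NetOne} + p_{LinkUp} = 0 ⇒ p_{NetOne} = 58.75 + 0.25p_{LinkUp}.
Similarly p_{LinkUp} = 59.75 + 0.25p_{NetOne}.
Plugging p_{LinkUp} into NetOne's best response: p_{NetOne} = 58.75 + 0.25(59.75 + 0.25p_{NetOne}) ⇒ 0.9375p_{NetOne} = 73.6875, so p_{NetOne} = 78.6.
Then p_{LinkUp} = 59.75 + 0.25·78.6 = 79.4.
q_{NetOne} = 195 − 2·78.6 + 79.4 = 117.2.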